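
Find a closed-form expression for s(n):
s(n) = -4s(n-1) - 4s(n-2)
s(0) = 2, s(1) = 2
Characteristic equation: x² + 4x + 4 = 0, which is (x - (-2))².
Repeated root r = -2.
General solution: s(n) = (A + Bn)·(-2)^n.
From s(0) = 2: A = 2.
From s(1) = 2: (A + B)·(-2) = 2 ⇒ B = -3.
So s(n) = \left(2 - 3 n\right) \cdot (-2)^n.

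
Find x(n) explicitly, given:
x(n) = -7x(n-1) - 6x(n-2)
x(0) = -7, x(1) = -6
Characteristic equation: x² + 7x + 6 = 0, which factors as (x - (-1))(x - (-6)) = 0.
Roots r₁ = -1, r₂ = -6 (distinct).
General solution: x(n) = A·(-1)^n + B·(-6)^n.
From x(0) = -7: A + B = -7.
From x(1) = -6: -A - 6B = -6.
Solving: A = - \frac{48}{5}, B = \frac{13}{5}.
So x(n) = - \frac{48 \left(-1\right)^{n}}{5} + \frac{13 \left(-6\right)^{n}}{5}.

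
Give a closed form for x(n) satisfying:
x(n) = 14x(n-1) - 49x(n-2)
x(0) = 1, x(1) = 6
Characteristic equation: x² - 14x + 49 = 0, which is (x - (7))².
Repeated root r = 7.
General solution: x(n) = (A + Bn)·(7)^n.
From x(0) = 1: A = 1.
From x(1) = 6: (A + B)·(7) = 6 ⇒ B = - \frac{1}{7}.
So x(n) = \left(1 - \frac{n}{7}\right) \cdot (7)^n.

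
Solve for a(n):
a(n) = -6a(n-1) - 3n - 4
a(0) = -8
First-order linear with linear forcing.
Homogeneous solution: a_h(n) = A·(-6)^n.
Try particular a_p(n) = pn + q. Substituting:
  pn + q = -6(p(n-1) + q) - 3n - 4.
Matching the n-coefficient: p = -6p - 3 ⇒ p = - \frac{3}{7}.
Matching constants: q = 6p - 6q - 4 ⇒ q = - \frac{46}{49}.
General: a(n) = A·(-6)^n - \frac{3 n}{7} - \frac{46}{49}.
Apply a(0) = -8: A - \frac{46}{49} = -8 ⇒ A = - \frac{346}{49}.
So a(n) = - \frac{346 \left(-6\right)^{n}}{49} - \frac{3 n}{7} - \frac{46}{49}.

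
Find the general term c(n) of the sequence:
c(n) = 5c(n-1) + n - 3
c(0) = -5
First-order linear with linear forcing.
Homogeneous solution: c_h(n) = A·(5)^n.
Try particular c_p(n) = pn + q. Substituting:
  pn + q = 5(p(n-1) + q) + n - 3.
Matching the n-coefficient: p = 5p + 1 ⇒ p = - \frac{1}{4}.
Matching constants: q = -5p + 5q - 3 ⇒ q = \frac{7}{16}.
General: c(n) = A·(5)^n - \frac{n}{4} + \frac{7}{16}.
Apply c(0) = -5: A + \frac{7}{16} = -5 ⇒ A = - \frac{87}{16}.
So c(n) = - \frac{87 \cdot 5^{n}}{16} - \frac{n}{4} + \frac{7}{16}.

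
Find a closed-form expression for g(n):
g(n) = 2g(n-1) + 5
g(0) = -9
First-order linear non-homogeneous.
Homogeneous solution: g_h(n) = A·(2)^n.
Try constant particular solution g_p = K: K = 2K + 5 ⇒ K = -5.
General: g(n) = A·(2)^n - 5.
Apply g(0) = -9: A - 5 = -9 ⇒ A = -4.
So g(n) = - 4 \cdot 2^{n} - 5.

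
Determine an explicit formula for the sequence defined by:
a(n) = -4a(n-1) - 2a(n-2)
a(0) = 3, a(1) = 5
Characteristic equation: x² + 4x + 2 = 0.
Discriminant Δ = (-4)² + 4·(-2) = 8.
Roots r₁,₂ = (-4 ± √8)/2, so r₁ = -2 + \sqrt{2}, r₂ = -2 - \sqrt{2}.
General solution: a(n) = A·r₁^n + B·r₂^n.
From the initial conditions, A + B = 3 and r₁A + r₂B = 5.
Since r₁ - r₂ = √8: A = (5 - (3)r₂)/√8 = \frac{3}{2} + \frac{11 \sqrt{2}}{4}, and B = 3 - A = \frac{3}{2} - \frac{11 \sqrt{2}}{4}.
So a(n) = \left(\frac{3}{2} + \frac{11 \sqrt{2}}{4}\right)\left(-2 + \sqrt{2}\right)^n + \left(\frac{3}{2} - \frac{11 \sqrt{2}}{4}\right)\left(-2 - \sqrt{2}\right)^n.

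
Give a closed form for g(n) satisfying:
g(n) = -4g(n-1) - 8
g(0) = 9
First-order linear non-homogeneous.
Homogeneous solution: g_h(n) = A·(-4)^n.
Try constant particular solution g_p = K: K = -4K - 8 ⇒ K = - \frac{8}{5}.
General: g(n) = A·(-4)^n - \frac{8}{5}.
Apply g(0) = 9: A - \frac{8}{5} = 9 ⇒ A = \frac{53}{5}.
So g(n) = \frac{53 \left(-4\right)^{n}}{5} - \frac{8}{5}.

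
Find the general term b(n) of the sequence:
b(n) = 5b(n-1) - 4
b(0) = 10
First-order linear non-homogeneous.
Homogeneous solution: b_h(n) = A·(5)^n.
Try constant particular solution b_p = K: K = 5K - 4 ⇒ K = 1.
General: b(n) = A·(5)^n + 1.
Apply b(0) = 10: A + 1 = 10 ⇒ A = 9.
So b(n) = 9 \cdot 5^{n} + 1.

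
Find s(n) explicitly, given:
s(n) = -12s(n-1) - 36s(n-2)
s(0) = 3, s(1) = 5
Characteristic equation: x² + 12x + 36 = 0, which is (x - (-6))².
Repeated root r = -6.
General solution: s(n) = (A + Bn)·(-6)^n.
From s(0) = 3: A = 3.
From s(1) = 5: (A + B)·(-6) = 5 ⇒ B = - \frac{23}{6}.
So s(n) = \left(3 - \frac{23 n}{6}\right) \cdot (-6)^n.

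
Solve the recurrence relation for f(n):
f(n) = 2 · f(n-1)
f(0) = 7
Pure geometric recurrence with ratio 2.
By induction f(n) = f(0) · (2)^n = 7 \cdot 2^{n}.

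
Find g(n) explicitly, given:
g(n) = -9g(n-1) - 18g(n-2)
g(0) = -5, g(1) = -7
Characteristic equation: x² + 9x + 18 = 0, which factors as (x - (-6))(x - (-3)) = 0.
Roots r₁ = -6, r₂ = -3 (distinct).
General solution: g(n) = A·(-6)^n + B·(-3)^n.
From g(0) = -5: A + B = -5.
From g(1) = -7: -6A - 3B = -7.
Solving: A = \frac{22}{3}, B = - \frac{37}{3}.
So g(n) = - \frac{37 \left(-3\right)^{n}}{3} + \frac{22 \left(-6\right)^{n}}{3}.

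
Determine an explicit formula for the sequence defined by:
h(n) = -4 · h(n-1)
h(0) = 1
Pure geometric recurrence with ratio -4.
By induction h(n) = h(0) · (-4)^n = \left(-4\right)^{n}.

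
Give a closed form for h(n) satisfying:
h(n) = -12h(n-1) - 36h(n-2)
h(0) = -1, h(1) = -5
Characteristic equation: x² + 12x + 36 = 0, which is (x - (-6))².
Repeated root r = -6.
General solution: h(n) = (A + Bn)·(-6)^n.
From h(0) = -1: A = -1.
From h(1) = -5: (A + B)·(-6) = -5 ⇒ B = \frac{11}{6}.
So h(n) = \left(\frac{11 n}{6} - 1\right) \cdot (-6)^n.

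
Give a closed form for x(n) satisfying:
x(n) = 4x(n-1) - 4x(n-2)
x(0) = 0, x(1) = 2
Characteristic equation: x² - 4x + 4 = 0, which is (x - (2))².
Repeated root r = 2.
General solution: x(n) = (A + Bn)·(2)^n.
From x(0) = 0: A = 0.
From x(1) = 2: (A + B)·(2) = 2 ⇒ B = 1.
So x(n) = \left(n\right) \cdot (2)^n.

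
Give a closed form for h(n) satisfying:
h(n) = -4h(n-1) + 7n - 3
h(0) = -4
First-order linear with linear forcing.
Homogeneous solution: h_h(n) = A·(-4)^n.
Try particular h_p(n) = pn + q. Substituting:
  pn + q = -4(p(n-1) + q) + 7n - 3.
Matching the n-coefficient: p = -4p + 7 ⇒ p = \frac{7}{5}.
Matching constants: q = 4p - 4q - 3 ⇒ q = \frac{13}{25}.
General: h(n) = A·(-4)^n + \frac{7 n}{5} + \frac{13}{25}.
Apply h(0) = -4: A + \frac{13}{25} = -4 ⇒ A = - \frac{113}{25}.
So h(n) = - \frac{113 \left(-4\right)^{n}}{25} + \frac{7 n}{5} + \frac{13}{25}.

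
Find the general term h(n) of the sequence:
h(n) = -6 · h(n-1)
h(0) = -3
Pure geometric recurrence with ratio -6.
By induction h(n) = h(0) · (-6)^n = - 3 \left(-6\right)^{n}.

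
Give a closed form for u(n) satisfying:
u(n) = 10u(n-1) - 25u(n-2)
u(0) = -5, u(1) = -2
Characteristic equation: x² - 10x + 25 = 0, which is (x - (5))².
Repeated root r = 5.
General solution: u(n) = (A + Bn)·(5)^n.
From u(0) = -5: A = -5.
From u(1) = -2: (A + B)·(5) = -2 ⇒ B = \frac{23}{5}.
So u(n) = \left(\frac{23 n}{5} - 5\right) \cdot (5)^n.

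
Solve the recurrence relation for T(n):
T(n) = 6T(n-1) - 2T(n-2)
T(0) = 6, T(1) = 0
Characteristic equation: x² - 6x + 2 = 0.
Discriminant Δ = (6)² + 4·(-2) = 28.
Roots r₁,₂ = (6 ± √28)/2, so r₁ = \sqrt{7} + 3, r₂ = 3 - \sqrt{7}.
General solution: T(n) = A·r₁^n + B·r₂^n.
From the initial conditions, A + B = 6 and r₁A + r₂B = 0.
Since r₁ - r₂ = √28: A = (0 - (6)r₂)/√28 = 3 - \frac{9 \sqrt{7}}{7}, and B = 6 - A = 3 + \frac{9 \sqrt{7}}{7}.
So T(n) = \left(3 - \frac{9 \sqrt{7}}{7}\right)\left(\sqrt{7} + 3\right)^n + \left(3 + \frac{9 \sqrt{7}}{7}\right)\left(3 - \sqrt{7}\right)^n.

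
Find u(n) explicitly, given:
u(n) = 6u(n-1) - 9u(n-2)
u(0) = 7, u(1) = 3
Characteristic equation: x² - 6x + 9 = 0, which is (x - (3))².
Repeated root r = 3.
General solution: u(n) = (A + Bn)·(3)^n.
From u(0) = 7: A = 7.
From u(1) = 3: (A + B)·(3) = 3 ⇒ B = -6.
So u(n) = \left(7 - 6 n\right) \cdot (3)^n.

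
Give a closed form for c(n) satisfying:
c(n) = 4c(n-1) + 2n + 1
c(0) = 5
First-order linear with linear forcing.
Homogeneous solution: c_h(n) = A·(4)^n.
Try particular c_p(n) = pn + q. Substituting:
  pn + q = 4(p(n-1) + q) + 2n + 1.
Matching the n-coefficient: p = 4p + 2 ⇒ p = - \frac{2}{3}.
Matching constants: q = -4p + 4q + 1 ⇒ q = - \frac{11}{9}.
General: c(n) = A·(4)^n - \frac{2 n}{3} - \frac{11}{9}.
Apply c(0) = 5: A - \frac{11}{9} = 5 ⇒ A = \frac{56}{9}.
So c(n) = \frac{56 \cdot 4^{n}}{9} - \frac{2 n}{3} - \frac{11}{9}.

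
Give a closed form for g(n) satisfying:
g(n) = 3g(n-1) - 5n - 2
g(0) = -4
First-order linear with linear forcing.
Homogeneous solution: g_h(n) = A·(3)^n.
Try particular g_p(n) = pn + q. Substituting:
  pn + q = 3(p(n-1) + q) - 5n - 2.
Matching the n-coefficient: p = 3p - 5 ⇒ p = \frac{5}{2}.
Matching constants: q = -3p + 3q - 2 ⇒ q = \frac{19}{4}.
General: g(n) = A·(3)^n + \frac{5 n}{2} + \frac{19}{4}.
Apply g(0) = -4: A + \frac{19}{4} = -4 ⇒ A = - \frac{35}{4}.
So g(n) = - \frac{35 \cdot 3^{n}}{4} + \frac{5 n}{2} + \frac{19}{4}.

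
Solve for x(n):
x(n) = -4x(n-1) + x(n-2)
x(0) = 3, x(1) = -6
Characteristic equation: x² + 4x - 1 = 0.
Discriminant Δ = (-4)² + 4·(1) = 20.
Roots r₁,₂ = (-4 ± √20)/2, so r₁ = -2 + \sqrt{5}, r₂ = - \sqrt{5} - 2.
General solution: x(n) = A·r₁^n + B·r₂^n.
From the initial conditions, A + B = 3 and r₁A + r₂B = -6.
Since r₁ - r₂ = √20: A = (-6 - (3)r₂)/√20 = \frac{3}{2}, and B = 3 - A = \frac{3}{2}.
So x(n) = \left(\frac{3}{2}\right)\left(-2 + \sqrt{5}\right)^n + \left(\frac{3}{2}\right)\left(- \sqrt{5} - 2\right)^n.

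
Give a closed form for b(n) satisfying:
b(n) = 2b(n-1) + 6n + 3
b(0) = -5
First-order linear with linear forcing.
Homogeneous solution: b_h(n) = A·(2)^n.
Try particular b_p(n) = pn + q. Substituting:
  pn + q = 2(p(n-1) + q) + 6n + 3.
Matching the n-coefficient: p = 2p + 6 ⇒ p = -6.
Matching constants: q = -2p + 2q + 3 ⇒ q = -15.
General: b(n) = A·(2)^n - 6 n - 15.
Apply b(0) = -5: A - 15 = -5 ⇒ A = 10.
So b(n) = 10 \cdot 2^{n} - 6 n - 15.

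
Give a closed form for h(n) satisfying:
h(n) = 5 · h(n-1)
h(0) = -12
Pure geometric recurrence with ratio 5.
By induction h(n) = h(0) · (5)^n = - 12 \cdot 5^{n}.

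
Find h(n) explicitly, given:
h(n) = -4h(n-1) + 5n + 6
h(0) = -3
First-order linear with linear forcing.
Homogeneous solution: h_h(n) = A·(-4)^n.
Try particular h_p(n) = pn + q. Substituting:
  pn + q = -4(p(n-1) + q) + 5n + 6.
Matching the n-coefficient: p = -4p + 5 ⇒ p = 1.
Matching constants: q = 4p - 4q + 6 ⇒ q = 2.
General: h(n) = A·(-4)^n + n + 2.
Apply h(0) = -3: A + 2 = -3 ⇒ A = -5.
So h(n) = - 5 \left(-4\right)^{n} + n + 2.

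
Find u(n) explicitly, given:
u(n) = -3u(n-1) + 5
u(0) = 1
First-order linear non-homogeneous.
Homogeneous solution: u_h(n) = A·(-3)^n.
Try constant particular solution u_p = K: K = -3K + 5 ⇒ K = \frac{5}{4}.
General: u(n) = A·(-3)^n + \frac{5}{4}.
Apply u(0) = 1: A + \frac{5}{4} = 1 ⇒ A = - \frac{1}{4}.
So u(n) = \frac{5}{4} - \frac{\left(-3\right)^{n}}{4}.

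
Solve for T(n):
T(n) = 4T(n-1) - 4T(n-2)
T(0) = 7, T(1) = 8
Characteristic equation: x² - 4x + 4 = 0, which is (x - (2))².
Repeated root r = 2.
General solution: T(n) = (A + Bn)·(2)^n.
From T(0) = 7: A = 7.
From T(1) = 8: (A + B)·(2) = 8 ⇒ B = -3.
So T(n) = \left(7 - 3 n\right) \cdot (2)^n.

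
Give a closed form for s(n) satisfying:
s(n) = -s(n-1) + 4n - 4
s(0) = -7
First-order linear with linear forcing.
Homogeneous solution: s_h(n) = A·(-1)^n.
Try particular s_p(n) = pn + q. Substituting:
  pn + q = -(p(n-1) + q) + 4n - 4.
Matching the n-coefficient: p = -p + 4 ⇒ p = 2.
Matching constants: q = p - q - 4 ⇒ q = -1.
General: s(n) = A·(-1)^n + 2 n - 1.
Apply s(0) = -7: A - 1 = -7 ⇒ A = -6.
So s(n) = - 6 \left(-1\right)^{n} + 2 n - 1.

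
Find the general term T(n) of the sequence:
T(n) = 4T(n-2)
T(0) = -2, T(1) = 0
Characteristic equation: x² - 4 = 0, which factors as (x - (-2))(x - (2)) = 0.
Roots r₁ = -2, r₂ = 2 (distinct).
General solution: T(n) = A·(-2)^n + B·(2)^n.
From T(0) = -2: A + B = -2.
From T(1) = 0: -2A + 2B = 0.
Solving: A = -1, B = -1.
So T(n) = - \left(-2\right)^{n} - 2^{n}.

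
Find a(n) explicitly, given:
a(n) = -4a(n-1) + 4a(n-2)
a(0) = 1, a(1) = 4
Characteristic equation: x² + 4x - 4 = 0.
Discriminant Δ = (-4)² + 4·(4) = 32.
Roots r₁,₂ = (-4 ± √32)/2, so r₁ = -2 + 2 \sqrt{2}, r₂ = - 2 \sqrt{2} - 2.
General solution: a(n) = A·r₁^n + B·r₂^n.
From the initial conditions, A + B = 1 and r₁A + r₂B = 4.
Since r₁ - r₂ = √32: A = (4 - (1)r₂)/√32 = \frac{1}{2} + \frac{3 \sqrt{2}}{4}, and B = 1 - A = \frac{1}{2} - \frac{3 \sqrt{2}}{4}.
So a(n) = \left(\frac{1}{2} + \frac{3 \sqrt{2}}{4}\right)\left(-2 + 2 \sqrt{2}\right)^n + \left(\frac{1}{2} - \frac{3 \sqrt{2}}{4}\right)\left(- 2 \sqrt{2} - 2\right)^n.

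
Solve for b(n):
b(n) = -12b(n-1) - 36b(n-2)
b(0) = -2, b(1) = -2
Characteristic equation: x² + 12x + 36 = 0, which is (x - (-6))².
Repeated root r = -6.
General solution: b(n) = (A + Bn)·(-6)^n.
From b(0) = -2: A = -2.
From b(1) = -2: (A + B)·(-6) = -2 ⇒ B = \frac{7}{3}.
So b(n) = \left(\frac{7 n}{3} - 2\right) \cdot (-6)^n.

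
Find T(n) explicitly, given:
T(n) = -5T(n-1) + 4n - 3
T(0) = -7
First-order linear with linear forcing.
Homogeneous solution: T_h(n) = A·(-5)^n.
Try particular T_p(n) = pn + q. Substituting:
  pn + q = -5(p(n-1) + q) + 4n - 3.
Matching the n-coefficient: p = -5p + 4 ⇒ p = \frac{2}{3}.
Matching constants: q = 5p - 5q - 3 ⇒ q = \frac{1}{18}.
General: T(n) = A·(-5)^n + \frac{2 n}{3} + \frac{1}{18}.
Apply T(0) = -7: A + \frac{1}{18} = -7 ⇒ A = - \frac{127}{18}.
So T(n) = - \frac{127 \left(-5\right)^{n}}{18} + \frac{2 n}{3} + \frac{1}{18}.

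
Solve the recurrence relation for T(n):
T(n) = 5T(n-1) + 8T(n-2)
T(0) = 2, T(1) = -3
Characteristic equation: x² - 5x - 8 = 0.
Discriminant Δ = (5)² + 4·(8) = 57.
Roots r₁,₂ = (5 ± √57)/2, so r₁ = \frac{5}{2} + \frac{\sqrt{57}}{2}, r₂ = \frac{5}{2} - \frac{\sqrt{57}}{2}.
General solution: T(n) = A·r₁^n + B·r₂^n.
From the initial conditions, A + B = 2 and r₁A + r₂B = -3.
Since r₁ - r₂ = √57: A = (-3 - (2)r₂)/√57 = 1 - \frac{8 \sqrt{57}}{57}, and B = 2 - A = 1 + \frac{8 \sqrt{57}}{57}.
So T(n) = \left(1 - \frac{8 \sqrt{57}}{57}\right)\left(\frac{5}{2} + \frac{\sqrt{57}}{2}\right)^n + \left(1 + \frac{8 \sqrt{57}}{57}\right)\left(\frac{5}{2} - \frac{\sqrt{57}}{2}\right)^n.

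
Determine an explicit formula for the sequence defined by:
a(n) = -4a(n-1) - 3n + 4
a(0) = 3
First-order linear with linear forcing.
Homogeneous solution: a_h(n) = A·(-4)^n.
Try particular a_p(n) = pn + q. Substituting:
  pn + q = -4(p(n-1) + q) - 3n + 4.
Matching the n-coefficient: p = -4p - 3 ⇒ p = - \frac{3}{5}.
Matching constants: q = 4p - 4q + 4 ⇒ q = \frac{8}{25}.
General: a(n) = A·(-4)^n - \frac{3 n}{5} + \frac{8}{25}.
Apply a(0) = 3: A + \frac{8}{25} = 3 ⇒ A = \frac{67}{25}.
So a(n) = \frac{67 \left(-4\right)^{n}}{25} - \frac{3 n}{5} + \frac{8}{25}.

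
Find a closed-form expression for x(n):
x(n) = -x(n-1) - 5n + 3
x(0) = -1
First-order linear with linear forcing.
Homogeneous solution: x_h(n) = A·(-1)^n.
Try particular x_p(n) = pn + q. Substituting:
  pn + q = -(p(n-1) + q) - 5n + 3.
Matching the n-coefficient: p = -p - 5 ⇒ p = - \frac{5}{2}.
Matching constants: q = p - q + 3 ⇒ q = \frac{1}{4}.
General: x(n) = A·(-1)^n - \frac{5 n}{2} + \frac{1}{4}.
Apply x(0) = -1: A + \frac{1}{4} = -1 ⇒ A = - \frac{5}{4}.
So x(n) = - \frac{5 \left(-1\right)^{n}}{4} - \frac{5 n}{2} + \frac{1}{4}.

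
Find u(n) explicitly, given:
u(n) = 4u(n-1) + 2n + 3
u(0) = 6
First-order linear with linear forcing.
Homogeneous solution: u_h(n) = A·(4)^n.
Try particular u_p(n) = pn + q. Substituting:
  pn + q = 4(p(n-1) + q) + 2n + 3.
Matching the n-coefficient: p = 4p + 2 ⇒ p = - \frac{2}{3}.
Matching constants: q = -4p + 4q + 3 ⇒ q = - \frac{17}{9}.
General: u(n) = A·(4)^n - \frac{2 n}{3} - \frac{17}{9}.
Apply u(0) = 6: A - \frac{17}{9} = 6 ⇒ A = \frac{71}{9}.
So u(n) = \frac{71 \cdot 4^{n}}{9} - \frac{2 n}{3} - \frac{17}{9}.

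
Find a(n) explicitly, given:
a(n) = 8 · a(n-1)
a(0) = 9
Pure geometric recurrence with ratio 8.
By induction a(n) = a(0) · (8)^n = 9 \cdot 8^{n}.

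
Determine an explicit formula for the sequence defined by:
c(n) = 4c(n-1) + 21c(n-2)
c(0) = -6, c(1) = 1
Characteristic equation: x² - 4x - 21 = 0, which factors as (x - (7))(x - (-3)) = 0.
Roots r₁ = 7, r₂ = -3 (distinct).
General solution: c(n) = A·(7)^n + B·(-3)^n.
From c(0) = -6: A + B = -6.
From c(1) = 1: 7A - 3B = 1.
Solving: A = - \frac{17}{10}, B = - \frac{43}{10}.
So c(n) = - \frac{43 \left(-3\right)^{n}}{10} - \frac{17 \cdot 7^{n}}{10}.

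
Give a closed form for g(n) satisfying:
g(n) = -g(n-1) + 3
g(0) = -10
First-order linear non-homogeneous.
Homogeneous solution: g_h(n) = A·(-1)^n.
Try constant particular solution g_p = K: K = -K + 3 ⇒ K = \frac{3}{2}.
General: g(n) = A·(-1)^n + \frac{3}{2}.
Apply g(0) = -10: A + \frac{3}{2} = -10 ⇒ A = - \frac{23}{2}.
So g(n) = \frac{3}{2} - \frac{23 \left(-1\right)^{n}}{2}.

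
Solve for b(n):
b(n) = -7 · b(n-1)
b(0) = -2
Pure geometric recurrence with ratio -7.
By induction b(n) = b(0) · (-7)^n = - 2 \left(-7\right)^{n}.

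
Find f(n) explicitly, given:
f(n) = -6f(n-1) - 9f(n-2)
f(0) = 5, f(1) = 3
Characteristic equation: x² + 6x + 9 = 0, which is (x - (-3))².
Repeated root r = -3.
General solution: f(n) = (A + Bn)·(-3)^n.
From f(0) = 5: A = 5.
From f(1) = 3: (A + B)·(-3) = 3 ⇒ B = -6.
So f(n) = \left(5 - 6 n\right) \cdot (-3)^n.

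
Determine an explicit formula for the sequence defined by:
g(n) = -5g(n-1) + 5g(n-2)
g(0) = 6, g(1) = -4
Characteristic equation: x² + 5x - 5 = 0.
Discriminant Δ = (-5)² + 4·(5) = 45.
Roots r₁,₂ = (-5 ± √45)/2, so r₁ = - \frac{5}{2} + \frac{3 \sqrt{5}}{2}, r₂ = - \frac{3 \sqrt{5}}{2} - \frac{5}{2}.
General solution: g(n) = A·r₁^n + B·r₂^n.
From the initial conditions, A + B = 6 and r₁A + r₂B = -4.
Since r₁ - r₂ = √45: A = (-4 - (6)r₂)/√45 = \frac{11 \sqrt{5}}{15} + 3, and B = 6 - A = 3 - \frac{11 \sqrt{5}}{15}.
So g(n) = \left(\frac{11 \sqrt{5}}{15} + 3\right)\left(- \frac{5}{2} + \frac{3 \sqrt{5}}{2}\right)^n + \left(3 - \frac{11 \sqrt{5}}{15}\right)\left(- \frac{3 \sqrt{5}}{2} - \frac{5}{2}\right)^n.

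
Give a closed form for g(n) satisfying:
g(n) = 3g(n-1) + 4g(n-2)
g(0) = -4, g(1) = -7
Characteristic equation: x² - 3x - 4 = 0, which factors as (x - (4))(x - (-1)) = 0.
Roots r₁ = 4, r₂ = -1 (distinct).
General solution: g(n) = A·(4)^n + B·(-1)^n.
From g(0) = -4: A + B = -4.
From g(1) = -7: 4A - B = -7.
Solving: A = - \frac{11}{5}, B = - \frac{9}{5}.
So g(n) = - \frac{9 \left(-1\right)^{n}}{5} - \frac{11 \cdot 4^{n}}{5}.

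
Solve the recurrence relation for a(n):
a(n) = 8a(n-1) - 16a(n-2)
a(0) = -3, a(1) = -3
Characteristic equation: x² - 8x + 16 = 0, which is (x - (4))².
Repeated root r = 4.
General solution: a(n) = (A + Bn)·(4)^n.
From a(0) = -3: A = -3.
From a(1) = -3: (A + B)·(4) = -3 ⇒ B = \frac{9}{4}.
So a(n) = \left(\frac{9 n}{4} - 3\right) \cdot (4)^n.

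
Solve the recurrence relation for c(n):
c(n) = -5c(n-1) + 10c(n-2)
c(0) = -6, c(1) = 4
Characteristic equation: x² + 5x - 10 = 0.
Discriminant Δ = (-5)² + 4·(10) = 65.
Roots r₁,₂ = (-5 ± √65)/2, so r₁ = - \frac{5}{2} + \frac{\sqrt{65}}{2}, r₂ = - \frac{\sqrt{65}}{2} - \frac{5}{2}.
General solution: c(n) = A·r₁^n + B·r₂^n.
From the initial conditions, A + B = -6 and r₁A + r₂B = 4.
Since r₁ - r₂ = √65: A = (4 - (-6)r₂)/√65 = -3 - \frac{11 \sqrt{65}}{65}, and B = -6 - A = -3 + \frac{11 \sqrt{65}}{65}.
So c(n) = \left(-3 - \frac{11 \sqrt{65}}{65}\right)\left(- \frac{5}{2} + \frac{\sqrt{65}}{2}\right)^n + \left(-3 + \frac{11 \sqrt{65}}{65}\right)\left(- \frac{\sqrt{65}}{2} - \frac{5}{2}\right)^n.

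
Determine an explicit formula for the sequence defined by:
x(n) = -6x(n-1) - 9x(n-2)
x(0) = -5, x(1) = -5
Characteristic equation: x² + 6x + 9 = 0, which is (x - (-3))².
Repeated root r = -3.
General solution: x(n) = (A + Bn)·(-3)^n.
From x(0) = -5: A = -5.
From x(1) = -5: (A + B)·(-3) = -5 ⇒ B = \frac{20}{3}.
So x(n) = \left(\frac{20 n}{3} - 5\right) \cdot (-3)^n.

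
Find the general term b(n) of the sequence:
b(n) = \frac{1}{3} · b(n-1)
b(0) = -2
Pure geometric recurrence with ratio \frac{1}{3}.
By induction b(n) = b(0) · (\frac{1}{3})^n = - 2 \cdot 3^{- n}.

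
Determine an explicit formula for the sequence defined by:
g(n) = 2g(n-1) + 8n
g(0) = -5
First-order linear with linear forcing.
Homogeneous solution: g_h(n) = A·(2)^n.
Try particular g_p(n) = pn + q. Substituting:
  pn + q = 2(p(n-1) + q) + 8n.
Matching the n-coefficient: p = 2p + 8 ⇒ p = -8.
Matching constants: q = -2p + 2q ⇒ q = -16.
General: g(n) = A·(2)^n - 8 n - 16.
Apply g(0) = -5: A - 16 = -5 ⇒ A = 11.
So g(n) = 11 \cdot 2^{n} - 8 n - 16.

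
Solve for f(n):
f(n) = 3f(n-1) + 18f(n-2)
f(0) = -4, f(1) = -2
Characteristic equation: x² - 3x - 18 = 0, which factors as (x - (-3))(x - (6)) = 0.
Roots r₁ = -3, r₂ = 6 (distinct).
General solution: f(n) = A·(-3)^n + B·(6)^n.
From f(0) = -4: A + B = -4.
From f(1) = -2: -3A + 6B = -2.
Solving: A = - \frac{22}{9}, B = - \frac{14}{9}.
So f(n) = - \frac{22 \left(-3\right)^{n}}{9} - \frac{14 \cdot 6^{n}}{9}.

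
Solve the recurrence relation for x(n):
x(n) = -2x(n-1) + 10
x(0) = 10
First-order linear non-homogeneous.
Homogeneous solution: x_h(n) = A·(-2)^n.
Try constant particular solution x_p = K: K = -2K + 10 ⇒ K = \frac{10}{3}.
General: x(n) = A·(-2)^n + \frac{10}{3}.
Apply x(0) = 10: A + \frac{10}{3} = 10 ⇒ A = \frac{20}{3}.
So x(n) = \frac{20 \left(-2\right)^{n}}{3} + \frac{10}{3}.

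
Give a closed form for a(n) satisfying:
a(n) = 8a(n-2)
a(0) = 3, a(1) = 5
Characteristic equation: x² - 8 = 0.
Discriminant Δ = (0)² + 4·(8) = 32.
Roots r₁,₂ = (0 ± √32)/2, so r₁ = 2 \sqrt{2}, r₂ = - 2 \sqrt{2}.
General solution: a(n) = A·r₁^n + B·r₂^n.
From the initial conditions, A + B = 3 and r₁A + r₂B = 5.
Since r₁ - r₂ = √32: A = (5 - (3)r₂)/√32 = \frac{5 \sqrt{2}}{8} + \frac{3}{2}, and B = 3 - A = \frac{3}{2} - \frac{5 \sqrt{2}}{8}.
So a(n) = \left(\frac{5 \sqrt{2}}{8} + \frac{3}{2}\right)\left(2 \sqrt{2}\right)^n + \left(\frac{3}{2} - \frac{5 \sqrt{2}}{8}\right)\left(- 2 \sqrt{2}\right)^n.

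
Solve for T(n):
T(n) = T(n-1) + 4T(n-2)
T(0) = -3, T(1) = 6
Characteristic equation: x² - x - 4 = 0.
Discriminant Δ = (1)² + 4·(4) = 17.
Roots r₁,₂ = (1 ± √17)/2, so r₁ = \frac{1}{2} + \frac{\sqrt{17}}{2}, r₂ = \frac{1}{2} - \frac{\sqrt{17}}{2}.
General solution: T(n) = A·r₁^n + B·r₂^n.
From the initial conditions, A + B = -3 and r₁A + r₂B = 6.
Since r₁ - r₂ = √17: A = (6 - (-3)r₂)/√17 = - \frac{3}{2} + \frac{15 \sqrt{17}}{34}, and B = -3 - A = - \frac{15 \sqrt{17}}{34} - \frac{3}{2}.
So T(n) = \left(- \frac{3}{2} + \frac{15 \sqrt{17}}{34}\right)\left(\frac{1}{2} + \frac{\sqrt{17}}{2}\right)^n + \left(- \frac{15 \sqrt{17}}{34} - \frac{3}{2}\right)\left(\frac{1}{2} - \frac{\sqrt{17}}{2}\right)^n.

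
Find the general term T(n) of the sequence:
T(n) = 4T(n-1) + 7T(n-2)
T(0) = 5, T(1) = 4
Characteristic equation: x² - 4x - 7 = 0.
Discriminant Δ = (4)² + 4·(7) = 44.
Roots r₁,₂ = (4 ± √44)/2, so r₁ = 2 + \sqrt{11}, r₂ = 2 - \sqrt{11}.
General solution: T(n) = A·r₁^n + B·r₂^n.
From the initial conditions, A + B = 5 and r₁A + r₂B = 4.
Since r₁ - r₂ = √44: A = (4 - (5)r₂)/√44 = \frac{5}{2} - \frac{3 \sqrt{11}}{11}, and B = 5 - A = \frac{3 \sqrt{11}}{11} + \frac{5}{2}.
So T(n) = \left(\frac{5}{2} - \frac{3 \sqrt{11}}{11}\right)\left(2 + \sqrt{11}\right)^n + \left(\frac{3 \sqrt{11}}{11} + \frac{5}{2}\right)\left(2 - \sqrt{11}\right)^n.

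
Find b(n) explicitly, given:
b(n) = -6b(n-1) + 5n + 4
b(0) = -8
First-order linear with linear forcing.
Homogeneous solution: b_h(n) = A·(-6)^n.
Try particular b_p(n) = pn + q. Substituting:
  pn + q = -6(p(n-1) + q) + 5n + 4.
Matching the n-coefficient: p = -6p + 5 ⇒ p = \frac{5}{7}.
Matching constants: q = 6p - 6q + 4 ⇒ q = \frac{58}{49}.
General: b(n) = A·(-6)^n + \frac{5 n}{7} + \frac{58}{49}.
Apply b(0) = -8: A + \frac{58}{49} = -8 ⇒ A = - \frac{450}{49}.
So b(n) = - \frac{450 \left(-6\right)^{n}}{49} + \frac{5 n}{7} + \frac{58}{49}.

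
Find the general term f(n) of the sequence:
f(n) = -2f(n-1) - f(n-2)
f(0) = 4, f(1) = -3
Characteristic equation: x² + 2x + 1 = 0, which is (x - (-1))².
Repeated root r = -1.
General solution: f(n) = (A + Bn)·(-1)^n.
From f(0) = 4: A = 4.
From f(1) = -3: (A + B)·(-1) = -3 ⇒ B = -1.
So f(n) = \left(4 - n\right) \cdot (-1)^n.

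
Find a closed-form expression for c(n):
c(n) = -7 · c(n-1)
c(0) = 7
Pure geometric recurrence with ratio -7.
By induction c(n) = c(0) · (-7)^n = 7 \left(-7\right)^{n}.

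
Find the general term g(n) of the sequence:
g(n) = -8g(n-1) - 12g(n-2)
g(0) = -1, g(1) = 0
Characteristic equation: x² + 8x + 12 = 0, which factors as (x - (-6))(x - (-2)) = 0.
Roots r₁ = -6, r₂ = -2 (distinct).
General solution: g(n) = A·(-6)^n + B·(-2)^n.
From g(0) = -1: A + B = -1.
From g(1) = 0: -6A - 2B = 0.
Solving: A = \frac{1}{2}, B = - \frac{3}{2}.
So g(n) = - \frac{3 \left(-2\right)^{n}}{2} + \frac{\left(-6\right)^{n}}{2}.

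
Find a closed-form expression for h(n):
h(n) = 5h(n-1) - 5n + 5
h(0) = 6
First-order linear with linear forcing.
Homogeneous solution: h_h(n) = A·(5)^n.
Try particular h_p(n) = pn + q. Substituting:
  pn + q = 5(p(n-1) + q) - 5n + 5.
Matching the n-coefficient: p = 5p - 5 ⇒ p = \frac{5}{4}.
Matching constants: q = -5p + 5q + 5 ⇒ q = \frac{5}{16}.
General: h(n) = A·(5)^n + \frac{5 n}{4} + \frac{5}{16}.
Apply h(0) = 6: A + \frac{5}{16} = 6 ⇒ A = \frac{91}{16}.
So h(n) = \frac{91 \cdot 5^{n}}{16} + \frac{5 n}{4} + \frac{5}{16}.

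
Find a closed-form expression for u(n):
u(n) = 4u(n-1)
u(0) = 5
This is a homogeneous first-order recurrence with ratio 4.
By induction u(n) = u(0) · (4)^n = 5 \cdot 4^{n}.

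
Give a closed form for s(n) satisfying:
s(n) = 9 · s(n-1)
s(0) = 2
Pure geometric recurrence with ratio 9.
By induction s(n) = s(0) · (9)^n = 2 \cdot 9^{n}.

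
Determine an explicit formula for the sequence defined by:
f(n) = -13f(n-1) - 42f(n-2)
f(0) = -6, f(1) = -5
Characteristic equation: x² + 13x + 42 = 0, which factors as (x - (-6))(x - (-7)) = 0.
Roots r₁ = -6, r₂ = -7 (distinct).
General solution: f(n) = A·(-6)^n + B·(-7)^n.
From f(0) = -6: A + B = -6.
From f(1) = -5: -6A - 7B = -5.
Solving: A = -47, B = 41.
So f(n) = - 47 \left(-6\right)^{n} + 41 \left(-7\right)^{n}.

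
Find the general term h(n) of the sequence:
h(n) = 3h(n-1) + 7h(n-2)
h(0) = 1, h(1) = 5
Characteristic equation: x² - 3x - 7 = 0.
Discriminant Δ = (3)² + 4·(7) = 37.
Roots r₁,₂ = (3 ± √37)/2, so r₁ = \frac{3}{2} + \frac{\sqrt{37}}{2}, r₂ = \frac{3}{2} - \frac{\sqrt{37}}{2}.
General solution: h(n) = A·r₁^n + B·r₂^n.
From the initial conditions, A + B = 1 and r₁A + r₂B = 5.
Since r₁ - r₂ = √37: A = (5 - (1)r₂)/√37 = \frac{1}{2} + \frac{7 \sqrt{37}}{74}, and B = 1 - A = \frac{1}{2} - \frac{7 \sqrt{37}}{74}.
So h(n) = \left(\frac{1}{2} + \frac{7 \sqrt{37}}{74}\right)\left(\frac{3}{2} + \frac{\sqrt{37}}{2}\right)^n + \left(\frac{1}{2} - \frac{7 \sqrt{37}}{74}\right)\left(\frac{3}{2} - \frac{\sqrt{37}}{2}\right)^n.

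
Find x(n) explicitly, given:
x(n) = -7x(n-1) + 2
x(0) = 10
First-order linear non-homogeneous.
Homogeneous solution: x_h(n) = A·(-7)^n.
Try constant particular solution x_p = K: K = -7K + 2 ⇒ K = \frac{1}{4}.
General: x(n) = A·(-7)^n + \frac{1}{4}.
Apply x(0) = 10: A + \frac{1}{4} = 10 ⇒ A = \frac{39}{4}.
So x(n) = \frac{39 \left(-7\right)^{n}}{4} + \frac{1}{4}.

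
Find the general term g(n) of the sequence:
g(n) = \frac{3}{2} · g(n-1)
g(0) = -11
Pure geometric recurrence with ratio \frac{3}{2}.
By induction g(n) = g(0) · (\frac{3}{2})^n = - 11 \left(\frac{3}{2}\right)^{n}.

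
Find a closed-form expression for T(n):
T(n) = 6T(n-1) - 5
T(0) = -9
First-order linear non-homogeneous.
Homogeneous solution: T_h(n) = A·(6)^n.
Try constant particular solution T_p = K: K = 6K - 5 ⇒ K = 1.
General: T(n) = A·(6)^n + 1.
Apply T(0) = -9: A + 1 = -9 ⇒ A = -10.
So T(n) = 1 - 10 \cdot 6^{n}.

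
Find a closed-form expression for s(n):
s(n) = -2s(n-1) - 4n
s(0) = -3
First-order linear with linear forcing.
Homogeneous solution: s_h(n) = A·(-2)^n.
Try particular s_p(n) = pn + q. Substituting:
  pn + q = -2(p(n-1) + q) - 4n.
Matching the n-coefficient: p = -2p - 4 ⇒ p = - \frac{4}{3}.
Matching constants: q = 2p - 2q ⇒ q = - \frac{8}{9}.
General: s(n) = A·(-2)^n - \frac{4 n}{3} - \frac{8}{9}.
Apply s(0) = -3: A - \frac{8}{9} = -3 ⇒ A = - \frac{19}{9}.
So s(n) = - \frac{19 \left(-2\right)^{n}}{9} - \frac{4 n}{3} - \frac{8}{9}.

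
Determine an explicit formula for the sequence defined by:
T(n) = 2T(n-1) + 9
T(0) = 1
First-order linear non-homogeneous.
Homogeneous solution: T_h(n) = A·(2)^n.
Try constant particular solution T_p = K: K = 2K + 9 ⇒ K = -9.
General: T(n) = A·(2)^n - 9.
Apply T(0) = 1: A - 9 = 1 ⇒ A = 10.
So T(n) = 10 \cdot 2^{n} - 9.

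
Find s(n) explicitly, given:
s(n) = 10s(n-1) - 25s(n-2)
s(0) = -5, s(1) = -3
Characteristic equation: x² - 10x + 25 = 0, which is (x - (5))².
Repeated root r = 5.
General solution: s(n) = (A + Bn)·(5)^n.
From s(0) = -5: A = -5.
From s(1) = -3: (A + B)·(5) = -3 ⇒ B = \frac{22}{5}.
So s(n) = \left(\frac{22 n}{5} - 5\right) \cdot (5)^n.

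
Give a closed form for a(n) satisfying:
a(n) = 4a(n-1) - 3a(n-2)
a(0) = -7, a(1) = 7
Characteristic equation: x² - 4x + 3 = 0, which factors as (x - (3))(x - (1)) = 0.
Roots r₁ = 3, r₂ = 1 (distinct).
General solution: a(n) = A·(3)^n + B·(1)^n.
From a(0) = -7: A + B = -7.
From a(1) = 7: 3A + B = 7.
Solving: A = 7, B = -14.
So a(n) = 7 \cdot 3^{n} - 14.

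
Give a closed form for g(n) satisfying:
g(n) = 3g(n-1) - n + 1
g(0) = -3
First-order linear with linear forcing.
Homogeneous solution: g_h(n) = A·(3)^n.
Try particular g_p(n) = pn + q. Substituting:
  pn + q = 3(p(n-1) + q) - n + 1.
Matching the n-coefficient: p = 3p - 1 ⇒ p = \frac{1}{2}.
Matching constants: q = -3p + 3q + 1 ⇒ q = \frac{1}{4}.
General: g(n) = A·(3)^n + \frac{n}{2} + \frac{1}{4}.
Apply g(0) = -3: A + \frac{1}{4} = -3 ⇒ A = - \frac{13}{4}.
So g(n) = - \frac{13 \cdot 3^{n}}{4} + \frac{n}{2} + \frac{1}{4}.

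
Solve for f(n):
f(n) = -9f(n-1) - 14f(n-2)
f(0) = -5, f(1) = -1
Characteristic equation: x² + 9x + 14 = 0, which factors as (x - (-7))(x - (-2)) = 0.
Roots r₁ = -7, r₂ = -2 (distinct).
General solution: f(n) = A·(-7)^n + B·(-2)^n.
From f(0) = -5: A + B = -5.
From f(1) = -1: -7A - 2B = -1.
Solving: A = \frac{11}{5}, B = - \frac{36}{5}.
So f(n) = - \frac{36 \left(-2\right)^{n}}{5} + \frac{11 \left(-7\right)^{n}}{5}.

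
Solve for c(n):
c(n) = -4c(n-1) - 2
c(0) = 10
First-order linear non-homogeneous.
Homogeneous solution: c_h(n) = A·(-4)^n.
Try constant particular solution c_p = K: K = -4K - 2 ⇒ K = - \frac{2}{5}.
General: c(n) = A·(-4)^n - \frac{2}{5}.
Apply c(0) = 10: A - \frac{2}{5} = 10 ⇒ A = \frac{52}{5}.
So c(n) = \frac{52 \left(-4\right)^{n}}{5} - \frac{2}{5}.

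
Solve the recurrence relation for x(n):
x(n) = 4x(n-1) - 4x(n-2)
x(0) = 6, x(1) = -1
Characteristic equation: x² - 4x + 4 = 0, which is (x - (2))².
Repeated root r = 2.
General solution: x(n) = (A + Bn)·(2)^n.
From x(0) = 6: A = 6.
From x(1) = -1: (A + B)·(2) = -1 ⇒ B = - \frac{13}{2}.
So x(n) = \left(6 - \frac{13 n}{2}\right) \cdot (2)^n.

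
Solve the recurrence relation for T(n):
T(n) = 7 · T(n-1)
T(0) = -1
Pure geometric recurrence with ratio 7.
By induction T(n) = T(0) · (7)^n = - 7^{n}.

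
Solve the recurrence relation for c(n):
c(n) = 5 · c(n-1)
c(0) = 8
Pure geometric recurrence with ratio 5.
By induction c(n) = c(0) · (5)^n = 8 \cdot 5^{n}.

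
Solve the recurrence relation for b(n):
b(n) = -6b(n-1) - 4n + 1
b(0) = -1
First-order linear with linear forcing.
Homogeneous solution: b_h(n) = A·(-6)^n.
Try particular b_p(n) = pn + q. Substituting:
  pn + q = -6(p(n-1) + q) - 4n + 1.
Matching the n-coefficient: p = -6p - 4 ⇒ p = - \frac{4}{7}.
Matching constants: q = 6p - 6q + 1 ⇒ q = - \frac{17}{49}.
General: b(n) = A·(-6)^n - \frac{4 n}{7} - \frac{17}{49}.
Apply b(0) = -1: A - \frac{17}{49} = -1 ⇒ A = - \frac{32}{49}.
So b(n) = - \frac{32 \left(-6\right)^{n}}{49} - \frac{4 n}{7} - \frac{17}{49}.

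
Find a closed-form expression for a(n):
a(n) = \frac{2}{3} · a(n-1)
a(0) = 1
Pure geometric recurrence with ratio \frac{2}{3}.
By induction a(n) = a(0) · (\frac{2}{3})^n = \left(\frac{2}{3}\right)^{n}.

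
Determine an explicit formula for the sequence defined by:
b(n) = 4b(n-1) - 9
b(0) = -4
First-order linear non-homogeneous.
Homogeneous solution: b_h(n) = A·(4)^n.
Try constant particular solution b_p = K: K = 4K - 9 ⇒ K = 3.
General: b(n) = A·(4)^n + 3.
Apply b(0) = -4: A + 3 = -4 ⇒ A = -7.
So b(n) = 3 - 7 \cdot 4^{n}.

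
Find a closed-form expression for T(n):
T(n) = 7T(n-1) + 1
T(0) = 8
First-order linear non-homogeneous.
Homogeneous solution: T_h(n) = A·(7)^n.
Try constant particular solution T_p = K: K = 7K + 1 ⇒ K = - \frac{1}{6}.
General: T(n) = A·(7)^n - \frac{1}{6}.
Apply T(0) = 8: A - \frac{1}{6} = 8 ⇒ A = \frac{49}{6}.
So T(n) = \frac{49 \cdot 7^{n}}{6} - \frac{1}{6}.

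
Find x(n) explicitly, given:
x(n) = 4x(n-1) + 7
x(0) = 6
First-order linear non-homogeneous.
Homogeneous solution: x_h(n) = A·(4)^n.
Try constant particular solution x_p = K: K = 4K + 7 ⇒ K = - \frac{7}{3}.
General: x(n) = A·(4)^n - \frac{7}{3}.
Apply x(0) = 6: A - \frac{7}{3} = 6 ⇒ A = \frac{25}{3}.
So x(n) = \frac{25 \cdot 4^{n}}{3} - \frac{7}{3}.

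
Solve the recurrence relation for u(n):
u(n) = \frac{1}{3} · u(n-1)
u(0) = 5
Pure geometric recurrence with ratio \frac{1}{3}.
By induction u(n) = u(0) · (\frac{1}{3})^n = 5 \cdot 3^{- n}.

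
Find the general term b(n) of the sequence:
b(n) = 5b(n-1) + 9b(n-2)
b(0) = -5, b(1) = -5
Characteristic equation: x² - 5x - 9 = 0.
Discriminant Δ = (5)² + 4·(9) = 61.
Roots r₁,₂ = (5 ± √61)/2, so r₁ = \frac{5}{2} + \frac{\sqrt{61}}{2}, r₂ = \frac{5}{2} - \frac{\sqrt{61}}{2}.
General solution: b(n) = A·r₁^n + B·r₂^n.
From the initial conditions, A + B = -5 and r₁A + r₂B = -5.
Since r₁ - r₂ = √61: A = (-5 - (-5)r₂)/√61 = - \frac{5}{2} + \frac{15 \sqrt{61}}{122}, and B = -5 - A = - \frac{5}{2} - \frac{15 \sqrt{61}}{122}.
So b(n) = \left(- \frac{5}{2} + \frac{15 \sqrt{61}}{122}\right)\left(\frac{5}{2} + \frac{\sqrt{61}}{2}\right)^n + \left(- \frac{5}{2} - \frac{15 \sqrt{61}}{122}\right)\left(\frac{5}{2} - \frac{\sqrt{61}}{2}\right)^n.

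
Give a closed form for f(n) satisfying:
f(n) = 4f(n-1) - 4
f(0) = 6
First-order linear non-homogeneous.
Homogeneous solution: f_h(n) = A·(4)^n.
Try constant particular solution f_p = K: K = 4K - 4 ⇒ K = \frac{4}{3}.
General: f(n) = A·(4)^n + \frac{4}{3}.
Apply f(0) = 6: A + \frac{4}{3} = 6 ⇒ A = \frac{14}{3}.
So f(n) = \frac{14 \cdot 4^{n}}{3} + \frac{4}{3}.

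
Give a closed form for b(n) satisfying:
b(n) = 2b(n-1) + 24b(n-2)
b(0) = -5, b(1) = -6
Characteristic equation: x² - 2x - 24 = 0, which factors as (x - (-4))(x - (6)) = 0.
Roots r₁ = -4, r₂ = 6 (distinct).
General solution: b(n) = A·(-4)^n + B·(6)^n.
From b(0) = -5: A + B = -5.
From b(1) = -6: -4A + 6B = -6.
Solving: A = - \frac{12}{5}, B = - \frac{13}{5}.
So b(n) = - \frac{12 \left(-4\right)^{n}}{5} - \frac{13 \cdot 6^{n}}{5}.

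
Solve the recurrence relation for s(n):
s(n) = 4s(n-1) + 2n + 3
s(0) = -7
First-order linear with linear forcing.
Homogeneous solution: s_h(n) = A·(4)^n.
Try particular s_p(n) = pn + q. Substituting:
  pn + q = 4(p(n-1) + q) + 2n + 3.
Matching the n-coefficient: p = 4p + 2 ⇒ p = - \frac{2}{3}.
Matching constants: q = -4p + 4q + 3 ⇒ q = - \frac{17}{9}.
General: s(n) = A·(4)^n - \frac{2 n}{3} - \frac{17}{9}.
Apply s(0) = -7: A - \frac{17}{9} = -7 ⇒ A = - \frac{46}{9}.
So s(n) = - \frac{46 \cdot 4^{n}}{9} - \frac{2 n}{3} - \frac{17}{9}.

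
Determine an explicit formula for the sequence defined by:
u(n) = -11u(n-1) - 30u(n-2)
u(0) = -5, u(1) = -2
Characteristic equation: x² + 11x + 30 = 0, which factors as (x - (-6))(x - (-5)) = 0.
Roots r₁ = -6, r₂ = -5 (distinct).
General solution: u(n) = A·(-6)^n + B·(-5)^n.
From u(0) = -5: A + B = -5.
From u(1) = -2: -6A - 5B = -2.
Solving: A = 27, B = -32.
So u(n) = - 32 \left(-5\right)^{n} + 27 \left(-6\right)^{n}.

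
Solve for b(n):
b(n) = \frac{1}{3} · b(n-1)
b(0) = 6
Pure geometric recurrence with ratio \frac{1}{3}.
By induction b(n) = b(0) · (\frac{1}{3})^n = 6 \cdot 3^{- n}.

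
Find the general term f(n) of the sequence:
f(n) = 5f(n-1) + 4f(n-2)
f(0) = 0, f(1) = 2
Characteristic equation: x² - 5x - 4 = 0.
Discriminant Δ = (5)² + 4·(4) = 41.
Roots r₁,₂ = (5 ± √41)/2, so r₁ = \frac{5}{2} + \frac{\sqrt{41}}{2}, r₂ = \frac{5}{2} - \frac{\sqrt{41}}{2}.
General solution: f(n) = A·r₁^n + B·r₂^n.
From the initial conditions, A + B = 0 and r₁A + r₂B = 2.
Since r₁ - r₂ = √41: A = (2 - (0)r₂)/√41 = \frac{2 \sqrt{41}}{41}, and B = 0 - A = - \frac{2 \sqrt{41}}{41}.
So f(n) = \left(\frac{2 \sqrt{41}}{41}\right)\left(\frac{5}{2} + \frac{\sqrt{41}}{2}\right)^n + \left(- \frac{2 \sqrt{41}}{41}\right)\left(\frac{5}{2} - \frac{\sqrt{41}}{2}\right)^n.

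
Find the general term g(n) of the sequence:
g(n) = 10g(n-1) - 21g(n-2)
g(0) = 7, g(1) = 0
Characteristic equation: x² - 10x + 21 = 0, which factors as (x - (3))(x - (7)) = 0.
Roots r₁ = 3, r₂ = 7 (distinct).
General solution: g(n) = A·(3)^n + B·(7)^n.
From g(0) = 7: A + B = 7.
From g(1) = 0: 3A + 7B = 0.
Solving: A = \frac{49}{4}, B = - \frac{21}{4}.
So g(n) = \frac{49 \cdot 3^{n}}{4} - \frac{21 \cdot 7^{n}}{4}.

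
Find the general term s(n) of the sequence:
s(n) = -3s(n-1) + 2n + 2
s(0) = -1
First-order linear with linear forcing.
Homogeneous solution: s_h(n) = A·(-3)^n.
Try particular s_p(n) = pn + q. Substituting:
  pn + q = -3(p(n-1) + q) + 2n + 2.
Matching the n-coefficient: p = -3p + 2 ⇒ p = \frac{1}{2}.
Matching constants: q = 3p - 3q + 2 ⇒ q = \frac{7}{8}.
General: s(n) = A·(-3)^n + \frac{n}{2} + \frac{7}{8}.
Apply s(0) = -1: A + \frac{7}{8} = -1 ⇒ A = - \frac{15}{8}.
So s(n) = - \frac{15 \left(-3\right)^{n}}{8} + \frac{n}{2} + \frac{7}{8}.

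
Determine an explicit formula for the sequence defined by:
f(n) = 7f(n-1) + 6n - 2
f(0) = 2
First-order linear with linear forcing.
Homogeneous solution: f_h(n) = A·(7)^n.
Try particular f_p(n) = pn + q. Substituting:
  pn + q = 7(p(n-1) + q) + 6n - 2.
Matching the n-coefficient: p = 7p + 6 ⇒ p = -1.
Matching constants: q = -7p + 7q - 2 ⇒ q = - \frac{5}{6}.
General: f(n) = A·(7)^n - n - \frac{5}{6}.
Apply f(0) = 2: A - \frac{5}{6} = 2 ⇒ A = \frac{17}{6}.
So f(n) = \frac{17 \cdot 7^{n}}{6} - n - \frac{5}{6}.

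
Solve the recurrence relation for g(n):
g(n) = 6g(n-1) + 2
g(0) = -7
First-order linear non-homogeneous.
Homogeneous solution: g_h(n) = A·(6)^n.
Try constant particular solution g_p = K: K = 6K + 2 ⇒ K = - \frac{2}{5}.
General: g(n) = A·(6)^n - \frac{2}{5}.
Apply g(0) = -7: A - \frac{2}{5} = -7 ⇒ A = - \frac{33}{5}.
So g(n) = - \frac{33 \cdot 6^{n}}{5} - \frac{2}{5}.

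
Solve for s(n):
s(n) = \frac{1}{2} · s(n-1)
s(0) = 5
Pure geometric recurrence with ratio \frac{1}{2}.
By induction s(n) = s(0) · (\frac{1}{2})^n = 5 \cdot 2^{- n}.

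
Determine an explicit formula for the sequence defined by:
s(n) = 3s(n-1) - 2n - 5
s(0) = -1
First-order linear with linear forcing.
Homogeneous solution: s_h(n) = A·(3)^n.
Try particular s_p(n) = pn + q. Substituting:
  pn + q = 3(p(n-1) + q) - 2n - 5.
Matching the n-coefficient: p = 3p - 2 ⇒ p = 1.
Matching constants: q = -3p + 3q - 5 ⇒ q = 4.
General: s(n) = A·(3)^n + n + 4.
Apply s(0) = -1: A + 4 = -1 ⇒ A = -5.
So s(n) = - 5 \cdot 3^{n} + n + 4.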